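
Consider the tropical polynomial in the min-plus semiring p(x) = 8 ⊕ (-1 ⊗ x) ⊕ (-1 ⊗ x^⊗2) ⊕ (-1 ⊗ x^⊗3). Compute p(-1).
p(-1) = -4

A tropical monomial a ⊗ x^⊗i evaluates to a + i · x. Evaluating each term at x = -1:
  Term 0 contributes 8 + 0 · -1 = 8
  Term 1 contributes -1 + 1 · -1 = -2
  Term 2 contributes -1 + 2 · -1 = -3
  Term 3 contributes -1 + 3 · -1 = -4
p(-1) = ⊕ of these = min[8, -2, -3, -4] = -4.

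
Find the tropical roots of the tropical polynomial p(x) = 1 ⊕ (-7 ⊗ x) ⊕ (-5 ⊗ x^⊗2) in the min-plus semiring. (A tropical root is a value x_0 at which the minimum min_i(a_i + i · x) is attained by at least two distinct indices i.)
Roots: {-2, 8}

Each tropical root is a break point of the lower envelope of the lines y = a_i + i · x (there are 3 lines, with slopes 0, 1, ..., 2). Only the lines that attain the minimum somewhere contribute to roots; other lines are dominated. Here the surviving (envelope) indices are i = 2, i = 1, i = 0.
Intersections between consecutive envelope lines give the roots: for adjacent envelope indices i < j the intersection is x = (a_i − a_j) / (j − i). Reading off the sorted break points: {-2, 8}.
Verification: at each break x_0, at least two indices attain the minimum of min_i(a_i + i · x_0).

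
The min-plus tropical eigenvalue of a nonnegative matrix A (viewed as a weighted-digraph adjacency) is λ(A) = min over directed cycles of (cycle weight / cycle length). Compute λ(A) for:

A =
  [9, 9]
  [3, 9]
λ(A) = 6

Enumerate directed cycles and compute their means (weight / length). Sample:
  cycle 0 → 0: weight = 9, length = 1, mean = 9/1 ≈ 9.000
  cycle 1 → 1: weight = 9, length = 1, mean = 9/1 ≈ 9.000
  cycle 0 → 1 → 0: weight = 12, length = 2, mean = 12/2 ≈ 6.000
  cycle 1 → 0 → 1: weight = 12, length = 2, mean = 12/2 ≈ 6.000
Minimum mean = 6.000, attained e.g. along the cycle 0 → 1 → 0 with weight 12 and length 2. So λ(A) = 12/2 = 6.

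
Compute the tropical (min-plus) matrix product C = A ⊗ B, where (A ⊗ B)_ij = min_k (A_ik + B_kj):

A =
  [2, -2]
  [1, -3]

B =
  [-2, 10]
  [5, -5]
A ⊗ B =
  [0, -7]
  [-1, -8]

Apply the min-plus product entry-by-entry:
  C[0][0] = min over k of (A[0][0] + B[0][0] = 2 + -2 = 0, A[0][1] + B[1][0] = -2 + 5 = 3) = 0 (attained at k = 0)
  C[0][1] = min over k of (A[0][0] + B[0][1] = 2 + 10 = 12, A[0][1] + B[1][1] = -2 + -5 = -7) = -7 (attained at k = 1)
  C[1][0] = min over k of (A[1][0] + B[0][0] = 1 + -2 = -1, A[1][1] + B[1][0] = -3 + 5 = 2) = -1 (attained at k = 0)
  C[1][1] = min over k of (A[1][0] + B[0][1] = 1 + 10 = 11, A[1][1] + B[1][1] = -3 + -5 = -8) = -8 (attained at k = 1)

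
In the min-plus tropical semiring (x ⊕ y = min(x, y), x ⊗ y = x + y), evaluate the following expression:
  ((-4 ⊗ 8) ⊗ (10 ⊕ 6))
((-4 ⊗ 8) ⊗ (10 ⊕ 6)) = 10

Expand innermost to outermost. Recall ⊕ takes the minimum of its arguments and ⊗ takes their sum. Working out the expression ((-4 ⊗ 8) ⊗ (10 ⊕ 6)) gives 10.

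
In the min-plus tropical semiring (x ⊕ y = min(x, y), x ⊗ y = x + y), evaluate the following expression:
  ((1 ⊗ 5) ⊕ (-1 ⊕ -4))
((1 ⊗ 5) ⊕ (-1 ⊕ -4)) = -4

Expand innermost to outermost. Recall ⊕ takes the minimum of its arguments and ⊗ takes their sum. Working out the expression ((1 ⊗ 5) ⊕ (-1 ⊕ -4)) gives -4.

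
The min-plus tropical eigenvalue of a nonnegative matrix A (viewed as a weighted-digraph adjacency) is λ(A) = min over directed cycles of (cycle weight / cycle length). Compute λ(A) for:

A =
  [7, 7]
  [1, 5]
λ(A) = 4

Enumerate directed cycles and compute their means (weight / length). Sample:
  cycle 0 → 0: weight = 7, length = 1, mean = 7/1 ≈ 7.000
  cycle 1 → 1: weight = 5, length = 1, mean = 5/1 ≈ 5.000
  cycle 0 → 1 → 0: weight = 8, length = 2, mean = 8/2 ≈ 4.000
  cycle 1 → 0 → 1: weight = 8, length = 2, mean = 8/2 ≈ 4.000
Minimum mean = 4.000, attained e.g. along the cycle 0 → 1 → 0 with weight 8 and length 2. So λ(A) = 8/2 = 4.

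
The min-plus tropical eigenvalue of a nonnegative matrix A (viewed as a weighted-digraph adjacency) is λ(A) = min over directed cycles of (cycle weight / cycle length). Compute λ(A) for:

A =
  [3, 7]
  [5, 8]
λ(A) = 3

Enumerate directed cycles and compute their means (weight / length). Sample:
  cycle 0 → 0: weight = 3, length = 1, mean = 3/1 ≈ 3.000
  cycle 1 → 1: weight = 8, length = 1, mean = 8/1 ≈ 8.000
  cycle 0 → 1 → 0: weight = 12, length = 2, mean = 12/2 ≈ 6.000
  cycle 1 → 0 → 1: weight = 12, length = 2, mean = 12/2 ≈ 6.000
Minimum mean = 3.000, attained e.g. along the cycle 0 → 0 with weight 3 and length 1. So λ(A) = 3/1 = 3.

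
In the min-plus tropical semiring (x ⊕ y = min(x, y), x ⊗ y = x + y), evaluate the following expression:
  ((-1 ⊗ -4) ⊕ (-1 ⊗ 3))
((-1 ⊗ -4) ⊕ (-1 ⊗ 3)) = -5

Expand innermost to outermost. Recall ⊕ takes the minimum of its arguments and ⊗ takes their sum. Working out the expression ((-1 ⊗ -4) ⊕ (-1 ⊗ 3)) gives -5.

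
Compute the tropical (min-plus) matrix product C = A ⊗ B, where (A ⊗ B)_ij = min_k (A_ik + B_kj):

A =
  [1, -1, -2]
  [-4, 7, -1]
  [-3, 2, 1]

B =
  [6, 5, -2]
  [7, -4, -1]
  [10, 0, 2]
A ⊗ B =
  [6, -5, -2]
  [2, -1, -6]
  [3, -2, -5]

Apply the min-plus product entry-by-entry:
  C[0][0] = min over k of (A[0][0] + B[0][0] = 1 + 6 = 7, A[0][1] + B[1][0] = -1 + 7 = 6, A[0][2] + B[2][0] = -2 + 10 = 8) = 6 (attained at k = 1)
  C[0][1] = min over k of (A[0][0] + B[0][1] = 1 + 5 = 6, A[0][1] + B[1][1] = -1 + -4 = -5, A[0][2] + B[2][1] = -2 + 0 = -2) = -5 (attained at k = 1)
  C[0][2] = min over k of (A[0][0] + B[0][2] = 1 + -2 = -1, A[0][1] + B[1][2] = -1 + -1 = -2, A[0][2] + B[2][2] = -2 + 2 = 0) = -2 (attained at k = 1)
  C[1][0] = min over k of (A[1][0] + B[0][0] = -4 + 6 = 2, A[1][1] + B[1][0] = 7 + 7 = 14, A[1][2] + B[2][0] = -1 + 10 = 9) = 2 (attained at k = 0)
  C[1][1] = min over k of (A[1][0] + B[0][1] = -4 + 5 = 1, A[1][1] + B[1][1] = 7 + -4 = 3, A[1][2] + B[2][1] = -1 + 0 = -1) = -1 (attained at k = 2)
  C[1][2] = min over k of (A[1][0] + B[0][2] = -4 + -2 = -6, A[1][1] + B[1][2] = 7 + -1 = 6, A[1][2] + B[2][2] = -1 + 2 = 1) = -6 (attained at k = 0)
  C[2][0] = min over k of (A[2][0] + B[0][0] = -3 + 6 = 3, A[2][1] + B[1][0] = 2 + 7 = 9, A[2][2] + B[2][0] = 1 + 10 = 11) = 3 (attained at k = 0)
  C[2][1] = min over k of (A[2][0] + B[0][1] = -3 + 5 = 2, A[2][1] + B[1][1] = 2 + -4 = -2, A[2][2] + B[2][1] = 1 + 0 = 1) = -2 (attained at k = 1)
  C[2][2] = min over k of (A[2][0] + B[0][2] = -3 + -2 = -5, A[2][1] + B[1][2] = 2 + -1 = 1, A[2][2] + B[2][2] = 1 + 2 = 3) = -5 (attained at k = 0)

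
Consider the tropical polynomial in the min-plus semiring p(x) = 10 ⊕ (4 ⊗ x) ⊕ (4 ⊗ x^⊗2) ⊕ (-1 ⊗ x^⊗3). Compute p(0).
p(0) = -1

A tropical monomial a ⊗ x^⊗i evaluates to a + i · x. Evaluating each term at x = 0:
  Term 0 contributes 10 + 0 · 0 = 10
  Term 1 contributes 4 + 1 · 0 = 4
  Term 2 contributes 4 + 2 · 0 = 4
  Term 3 contributes -1 + 3 · 0 = -1
p(0) = ⊕ of these = min[10, 4, 4, -1] = -1.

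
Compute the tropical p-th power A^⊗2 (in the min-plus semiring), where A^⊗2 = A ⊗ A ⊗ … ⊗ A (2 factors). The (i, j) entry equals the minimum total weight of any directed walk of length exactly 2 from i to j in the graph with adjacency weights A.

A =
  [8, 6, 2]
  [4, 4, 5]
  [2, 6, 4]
A^⊗2 =
  [4, 8, 6]
  [7, 8, 6]
  [6, 8, 4]

Each entry (A^⊗2)_ij equals the minimum over all length-2 walks i = v_0 → v_1 → … → v_2 = j of Σ_t A[v_t][v_{t+1}]. For example, for (i, j) = (0, 2) we minimise over 3 possible intermediate vertex sequences; the minimum is 6, attained along the walk 0 → 2 → 2.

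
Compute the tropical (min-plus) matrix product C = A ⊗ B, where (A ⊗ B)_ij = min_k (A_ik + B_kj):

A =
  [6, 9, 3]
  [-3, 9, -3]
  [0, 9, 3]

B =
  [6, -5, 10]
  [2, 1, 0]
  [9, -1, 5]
A ⊗ B =
  [11, 1, 8]
  [3, -8, 2]
  [6, -5, 8]

Apply the min-plus product entry-by-entry:
  C[0][0] = min over k of (A[0][0] + B[0][0] = 6 + 6 = 12, A[0][1] + B[1][0] = 9 + 2 = 11, A[0][2] + B[2][0] = 3 + 9 = 12) = 11 (attained at k = 1)
  C[0][1] = min over k of (A[0][0] + B[0][1] = 6 + -5 = 1, A[0][1] + B[1][1] = 9 + 1 = 10, A[0][2] + B[2][1] = 3 + -1 = 2) = 1 (attained at k = 0)
  C[0][2] = min over k of (A[0][0] + B[0][2] = 6 + 10 = 16, A[0][1] + B[1][2] = 9 + 0 = 9, A[0][2] + B[2][2] = 3 + 5 = 8) = 8 (attained at k = 2)
  C[1][0] = min over k of (A[1][0] + B[0][0] = -3 + 6 = 3, A[1][1] + B[1][0] = 9 + 2 = 11, A[1][2] + B[2][0] = -3 + 9 = 6) = 3 (attained at k = 0)
  C[1][1] = min over k of (A[1][0] + B[0][1] = -3 + -5 = -8, A[1][1] + B[1][1] = 9 + 1 = 10, A[1][2] + B[2][1] = -3 + -1 = -4) = -8 (attained at k = 0)
  C[1][2] = min over k of (A[1][0] + B[0][2] = -3 + 10 = 7, A[1][1] + B[1][2] = 9 + 0 = 9, A[1][2] + B[2][2] = -3 + 5 = 2) = 2 (attained at k = 2)
  C[2][0] = min over k of (A[2][0] + B[0][0] = 0 + 6 = 6, A[2][1] + B[1][0] = 9 + 2 = 11, A[2][2] + B[2][0] = 3 + 9 = 12) = 6 (attained at k = 0)
  C[2][1] = min over k of (A[2][0] + B[0][1] = 0 + -5 = -5, A[2][1] + B[1][1] = 9 + 1 = 10, A[2][2] + B[2][1] = 3 + -1 = 2) = -5 (attained at k = 0)
  C[2][2] = min over k of (A[2][0] + B[0][2] = 0 + 10 = 10, A[2][1] + B[1][2] = 9 + 0 = 9, A[2][2] + B[2][2] = 3 + 5 = 8) = 8 (attained at k = 2)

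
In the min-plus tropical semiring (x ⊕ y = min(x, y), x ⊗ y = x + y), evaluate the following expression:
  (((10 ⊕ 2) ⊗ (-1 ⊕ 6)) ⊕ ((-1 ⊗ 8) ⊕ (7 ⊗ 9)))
(((10 ⊕ 2) ⊗ (-1 ⊕ 6)) ⊕ ((-1 ⊗ 8) ⊕ (7 ⊗ 9))) = 1

Expand innermost to outermost. Recall ⊕ takes the minimum of its arguments and ⊗ takes their sum. Working out the expression (((10 ⊕ 2) ⊗ (-1 ⊕ 6)) ⊕ ((-1 ⊗ 8) ⊕ (7 ⊗ 9))) gives 1.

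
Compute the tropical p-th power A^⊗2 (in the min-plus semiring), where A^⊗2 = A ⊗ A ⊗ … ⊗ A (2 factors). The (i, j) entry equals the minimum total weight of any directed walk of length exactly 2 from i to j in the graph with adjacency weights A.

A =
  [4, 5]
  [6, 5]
A^⊗2 =
  [8, 9]
  [10, 10]

Each entry (A^⊗2)_ij equals the minimum over all length-2 walks i = v_0 → v_1 → … → v_2 = j of Σ_t A[v_t][v_{t+1}]. For example, for (i, j) = (0, 1) we minimise over 2 possible intermediate vertex sequences; the minimum is 9, attained along the walk 0 → 0 → 1.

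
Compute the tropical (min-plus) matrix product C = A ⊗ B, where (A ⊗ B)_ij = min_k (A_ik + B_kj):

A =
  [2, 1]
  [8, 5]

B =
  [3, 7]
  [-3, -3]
A ⊗ B =
  [-2, -2]
  [2, 2]

Apply the min-plus product entry-by-entry:
  C[0][0] = min over k of (A[0][0] + B[0][0] = 2 + 3 = 5, A[0][1] + B[1][0] = 1 + -3 = -2) = -2 (attained at k = 1)
  C[0][1] = min over k of (A[0][0] + B[0][1] = 2 + 7 = 9, A[0][1] + B[1][1] = 1 + -3 = -2) = -2 (attained at k = 1)
  C[1][0] = min over k of (A[1][0] + B[0][0] = 8 + 3 = 11, A[1][1] + B[1][0] = 5 + -3 = 2) = 2 (attained at k = 1)
  C[1][1] = min over k of (A[1][0] + B[0][1] = 8 + 7 = 15, A[1][1] + B[1][1] = 5 + -3 = 2) = 2 (attained at k = 1)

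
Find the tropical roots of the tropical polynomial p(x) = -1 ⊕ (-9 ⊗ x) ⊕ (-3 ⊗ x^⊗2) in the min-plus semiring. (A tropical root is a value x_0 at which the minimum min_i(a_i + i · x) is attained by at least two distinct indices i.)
Roots: {-6, 8}

Each tropical root is a break point of the lower envelope of the lines y = a_i + i · x (there are 3 lines, with slopes 0, 1, ..., 2). Only the lines that attain the minimum somewhere contribute to roots; other lines are dominated. Here the surviving (envelope) indices are i = 2, i = 1, i = 0.
Intersections between consecutive envelope lines give the roots: for adjacent envelope indices i < j the intersection is x = (a_i − a_j) / (j − i). Reading off the sorted break points: {-6, 8}.
Verification: at each break x_0, at least two indices attain the minimum of min_i(a_i + i · x_0).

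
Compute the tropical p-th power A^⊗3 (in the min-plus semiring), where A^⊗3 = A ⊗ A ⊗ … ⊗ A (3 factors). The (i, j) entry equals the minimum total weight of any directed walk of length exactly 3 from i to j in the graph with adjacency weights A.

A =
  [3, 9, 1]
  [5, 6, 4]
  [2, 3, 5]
A^⊗3 =
  [6, 7, 4]
  [8, 9, 7]
  [5, 6, 6]

Each entry (A^⊗3)_ij equals the minimum over all length-3 walks i = v_0 → v_1 → … → v_3 = j of Σ_t A[v_t][v_{t+1}]. For example, for (i, j) = (0, 2) we minimise over 9 possible intermediate vertex sequences; the minimum is 4, attained along the walk 0 → 2 → 0 → 2.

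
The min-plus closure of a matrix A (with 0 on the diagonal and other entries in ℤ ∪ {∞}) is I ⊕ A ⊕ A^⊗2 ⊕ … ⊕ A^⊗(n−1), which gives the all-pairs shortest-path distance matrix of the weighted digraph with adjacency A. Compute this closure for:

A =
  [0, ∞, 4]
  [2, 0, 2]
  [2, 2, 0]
Closure =
  [0, 6, 4]
  [2, 0, 2]
  [2, 2, 0]

This is the Floyd-Warshall all-pairs shortest-path computation. For each intermediate vertex k = 0, 1, …, 2, update dist[i][j] ← min(dist[i][j], dist[i][k] + dist[k][j]). The final matrix gives, for each (i, j), the minimum total weight of any directed path from i to j (possibly empty when i = j).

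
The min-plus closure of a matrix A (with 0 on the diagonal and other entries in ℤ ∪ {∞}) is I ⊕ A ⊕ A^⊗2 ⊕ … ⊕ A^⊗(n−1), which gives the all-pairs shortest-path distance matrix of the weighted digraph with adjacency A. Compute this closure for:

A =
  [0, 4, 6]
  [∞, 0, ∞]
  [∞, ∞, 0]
Closure =
  [0, 4, 6]
  [∞, 0, ∞]
  [∞, ∞, 0]

This is the Floyd-Warshall all-pairs shortest-path computation. For each intermediate vertex k = 0, 1, …, 2, update dist[i][j] ← min(dist[i][j], dist[i][k] + dist[k][j]). The final matrix gives, for each (i, j), the minimum total weight of any directed path from i to j (possibly empty when i = j).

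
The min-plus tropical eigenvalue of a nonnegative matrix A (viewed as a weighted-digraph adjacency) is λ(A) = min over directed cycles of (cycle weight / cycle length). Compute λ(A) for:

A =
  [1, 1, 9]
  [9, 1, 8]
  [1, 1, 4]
λ(A) = 1

Enumerate directed cycles and compute their means (weight / length). Sample:
  cycle 0 → 0: weight = 1, length = 1, mean = 1/1 ≈ 1.000
  cycle 1 → 1: weight = 1, length = 1, mean = 1/1 ≈ 1.000
  cycle 2 → 2: weight = 4, length = 1, mean = 4/1 ≈ 4.000
  cycle 0 → 1 → 0: weight = 10, length = 2, mean = 10/2 ≈ 5.000
  cycle 0 → 2 → 0: weight = 10, length = 2, mean = 10/2 ≈ 5.000
  cycle 1 → 0 → 1: weight = 10, length = 2, mean = 10/2 ≈ 5.000
Minimum mean = 1.000, attained e.g. along the cycle 0 → 0 with weight 1 and length 1. So λ(A) = 1/1 = 1.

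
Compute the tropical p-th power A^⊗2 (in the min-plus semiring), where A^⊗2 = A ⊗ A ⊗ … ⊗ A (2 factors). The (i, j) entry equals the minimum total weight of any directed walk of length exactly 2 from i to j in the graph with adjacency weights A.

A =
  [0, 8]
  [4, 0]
A^⊗2 =
  [0, 8]
  [4, 0]

Each entry (A^⊗2)_ij equals the minimum over all length-2 walks i = v_0 → v_1 → … → v_2 = j of Σ_t A[v_t][v_{t+1}]. For example, for (i, j) = (0, 1) we minimise over 2 possible intermediate vertex sequences; the minimum is 8, attained along the walk 0 → 0 → 1.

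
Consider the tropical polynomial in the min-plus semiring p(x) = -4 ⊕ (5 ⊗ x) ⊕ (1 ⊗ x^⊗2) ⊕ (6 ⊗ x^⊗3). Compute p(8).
p(8) = -4

A tropical monomial a ⊗ x^⊗i evaluates to a + i · x. Evaluating each term at x = 8:
  Term 0 contributes -4 + 0 · 8 = -4
  Term 1 contributes 5 + 1 · 8 = 13
  Term 2 contributes 1 + 2 · 8 = 17
  Term 3 contributes 6 + 3 · 8 = 30
p(8) = ⊕ of these = min[-4, 13, 17, 30] = -4.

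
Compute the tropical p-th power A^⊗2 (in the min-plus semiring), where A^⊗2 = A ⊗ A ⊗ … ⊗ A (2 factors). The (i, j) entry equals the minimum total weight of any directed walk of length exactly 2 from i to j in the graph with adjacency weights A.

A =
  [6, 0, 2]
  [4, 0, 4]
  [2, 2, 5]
A^⊗2 =
  [4, 0, 4]
  [4, 0, 4]
  [6, 2, 4]

Each entry (A^⊗2)_ij equals the minimum over all length-2 walks i = v_0 → v_1 → … → v_2 = j of Σ_t A[v_t][v_{t+1}]. For example, for (i, j) = (0, 2) we minimise over 3 possible intermediate vertex sequences; the minimum is 4, attained along the walk 0 → 1 → 2.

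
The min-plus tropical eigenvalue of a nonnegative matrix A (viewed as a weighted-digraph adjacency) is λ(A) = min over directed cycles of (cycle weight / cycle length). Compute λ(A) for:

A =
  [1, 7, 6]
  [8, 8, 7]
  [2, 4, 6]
λ(A) = 1

Enumerate directed cycles and compute their means (weight / length). Sample:
  cycle 0 → 0: weight = 1, length = 1, mean = 1/1 ≈ 1.000
  cycle 1 → 1: weight = 8, length = 1, mean = 8/1 ≈ 8.000
  cycle 2 → 2: weight = 6, length = 1, mean = 6/1 ≈ 6.000
  cycle 0 → 1 → 0: weight = 15, length = 2, mean = 15/2 ≈ 7.500
  cycle 0 → 2 → 0: weight = 8, length = 2, mean = 8/2 ≈ 4.000
  cycle 1 → 0 → 1: weight = 15, length = 2, mean = 15/2 ≈ 7.500
Minimum mean = 1.000, attained e.g. along the cycle 0 → 0 with weight 1 and length 1. So λ(A) = 1/1 = 1.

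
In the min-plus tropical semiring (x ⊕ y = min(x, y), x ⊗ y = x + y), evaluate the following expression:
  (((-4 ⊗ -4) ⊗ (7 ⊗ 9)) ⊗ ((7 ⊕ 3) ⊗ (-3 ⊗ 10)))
(((-4 ⊗ -4) ⊗ (7 ⊗ 9)) ⊗ ((7 ⊕ 3) ⊗ (-3 ⊗ 10))) = 18

Expand innermost to outermost. Recall ⊕ takes the minimum of its arguments and ⊗ takes their sum. Working out the expression (((-4 ⊗ -4) ⊗ (7 ⊗ 9)) ⊗ ((7 ⊕ 3) ⊗ (-3 ⊗ 10))) gives 18.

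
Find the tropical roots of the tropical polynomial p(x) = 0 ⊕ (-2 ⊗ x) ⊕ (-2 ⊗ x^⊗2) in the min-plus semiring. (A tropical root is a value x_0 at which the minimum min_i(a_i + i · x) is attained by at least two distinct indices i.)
Roots: {0, 2}

Each tropical root is a break point of the lower envelope of the lines y = a_i + i · x (there are 3 lines, with slopes 0, 1, ..., 2). Only the lines that attain the minimum somewhere contribute to roots; other lines are dominated. Here the surviving (envelope) indices are i = 2, i = 1, i = 0.
Intersections between consecutive envelope lines give the roots: for adjacent envelope indices i < j the intersection is x = (a_i − a_j) / (j − i). Reading off the sorted break points: {0, 2}.
Verification: at each break x_0, at least two indices attain the minimum of min_i(a_i + i · x_0).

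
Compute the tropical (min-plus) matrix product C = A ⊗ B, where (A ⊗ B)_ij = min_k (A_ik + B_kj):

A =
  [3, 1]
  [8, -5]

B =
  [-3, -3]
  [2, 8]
A ⊗ B =
  [0, 0]
  [-3, 3]

Apply the min-plus product entry-by-entry:
  C[0][0] = min over k of (A[0][0] + B[0][0] = 3 + -3 = 0, A[0][1] + B[1][0] = 1 + 2 = 3) = 0 (attained at k = 0)
  C[0][1] = min over k of (A[0][0] + B[0][1] = 3 + -3 = 0, A[0][1] + B[1][1] = 1 + 8 = 9) = 0 (attained at k = 0)
  C[1][0] = min over k of (A[1][0] + B[0][0] = 8 + -3 = 5, A[1][1] + B[1][0] = -5 + 2 = -3) = -3 (attained at k = 1)
  C[1][1] = min over k of (A[1][0] + B[0][1] = 8 + -3 = 5, A[1][1] + B[1][1] = -5 + 8 = 3) = 3 (attained at k = 1)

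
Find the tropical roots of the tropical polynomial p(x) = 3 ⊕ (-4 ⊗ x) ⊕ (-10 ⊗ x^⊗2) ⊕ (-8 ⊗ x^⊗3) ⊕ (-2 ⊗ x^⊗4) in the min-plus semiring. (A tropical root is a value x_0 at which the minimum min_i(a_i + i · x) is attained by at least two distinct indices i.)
Roots: {-6, -2, 6, 7}

Each tropical root is a break point of the lower envelope of the lines y = a_i + i · x (there are 5 lines, with slopes 0, 1, ..., 4). Only the lines that attain the minimum somewhere contribute to roots; other lines are dominated. Here the surviving (envelope) indices are i = 4, i = 3, i = 2, i = 1, i = 0.
Intersections between consecutive envelope lines give the roots: for adjacent envelope indices i < j the intersection is x = (a_i − a_j) / (j − i). Reading off the sorted break points: {-6, -2, 6, 7}.
Verification: at each break x_0, at least two indices attain the minimum of min_i(a_i + i · x_0).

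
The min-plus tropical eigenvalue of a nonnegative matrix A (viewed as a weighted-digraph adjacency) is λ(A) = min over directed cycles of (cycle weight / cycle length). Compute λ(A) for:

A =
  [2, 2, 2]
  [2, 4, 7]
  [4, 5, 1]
λ(A) = 1

Enumerate directed cycles and compute their means (weight / length). Sample:
  cycle 0 → 0: weight = 2, length = 1, mean = 2/1 ≈ 2.000
  cycle 1 → 1: weight = 4, length = 1, mean = 4/1 ≈ 4.000
  cycle 2 → 2: weight = 1, length = 1, mean = 1/1 ≈ 1.000
  cycle 0 → 1 → 0: weight = 4, length = 2, mean = 4/2 ≈ 2.000
  cycle 0 → 2 → 0: weight = 6, length = 2, mean = 6/2 ≈ 3.000
  cycle 1 → 0 → 1: weight = 4, length = 2, mean = 4/2 ≈ 2.000
Minimum mean = 1.000, attained e.g. along the cycle 2 → 2 with weight 1 and length 1. So λ(A) = 1/1 = 1.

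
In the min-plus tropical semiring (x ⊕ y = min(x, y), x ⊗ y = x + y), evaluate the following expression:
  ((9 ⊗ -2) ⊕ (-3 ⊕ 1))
((9 ⊗ -2) ⊕ (-3 ⊕ 1)) = -3

Expand innermost to outermost. Recall ⊕ takes the minimum of its arguments and ⊗ takes their sum. Working out the expression ((9 ⊗ -2) ⊕ (-3 ⊕ 1)) gives -3.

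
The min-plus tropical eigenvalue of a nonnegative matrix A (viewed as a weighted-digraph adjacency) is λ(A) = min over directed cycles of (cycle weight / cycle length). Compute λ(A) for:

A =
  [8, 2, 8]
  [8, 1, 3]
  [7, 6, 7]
λ(A) = 1

Enumerate directed cycles and compute their means (weight / length). Sample:
  cycle 0 → 0: weight = 8, length = 1, mean = 8/1 ≈ 8.000
  cycle 1 → 1: weight = 1, length = 1, mean = 1/1 ≈ 1.000
  cycle 2 → 2: weight = 7, length = 1, mean = 7/1 ≈ 7.000
  cycle 0 → 1 → 0: weight = 10, length = 2, mean = 10/2 ≈ 5.000
  cycle 0 → 2 → 0: weight = 15, length = 2, mean = 15/2 ≈ 7.500
  cycle 1 → 0 → 1: weight = 10, length = 2, mean = 10/2 ≈ 5.000
Minimum mean = 1.000, attained e.g. along the cycle 1 → 1 with weight 1 and length 1. So λ(A) = 1/1 = 1.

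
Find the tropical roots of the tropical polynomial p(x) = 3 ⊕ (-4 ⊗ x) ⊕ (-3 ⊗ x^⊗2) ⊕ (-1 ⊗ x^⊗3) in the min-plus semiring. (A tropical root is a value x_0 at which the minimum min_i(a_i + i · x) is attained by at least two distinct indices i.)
Roots: {-2, -1, 7}

Each tropical root is a break point of the lower envelope of the lines y = a_i + i · x (there are 4 lines, with slopes 0, 1, ..., 3). Only the lines that attain the minimum somewhere contribute to roots; other lines are dominated. Here the surviving (envelope) indices are i = 3, i = 2, i = 1, i = 0.
Intersections between consecutive envelope lines give the roots: for adjacent envelope indices i < j the intersection is x = (a_i − a_j) / (j − i). Reading off the sorted break points: {-2, -1, 7}.
Verification: at each break x_0, at least two indices attain the minimum of min_i(a_i + i · x_0).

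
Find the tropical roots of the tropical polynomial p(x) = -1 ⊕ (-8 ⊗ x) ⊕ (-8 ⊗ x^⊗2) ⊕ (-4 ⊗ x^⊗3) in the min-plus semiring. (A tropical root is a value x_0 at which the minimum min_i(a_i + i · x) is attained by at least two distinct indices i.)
Roots: {-4, 0, 7}

Each tropical root is a break point of the lower envelope of the lines y = a_i + i · x (there are 4 lines, with slopes 0, 1, ..., 3). Only the lines that attain the minimum somewhere contribute to roots; other lines are dominated. Here the surviving (envelope) indices are i = 3, i = 2, i = 1, i = 0.
Intersections between consecutive envelope lines give the roots: for adjacent envelope indices i < j the intersection is x = (a_i − a_j) / (j − i). Reading off the sorted break points: {-4, 0, 7}.
Verification: at each break x_0, at least two indices attain the minimum of min_i(a_i + i · x_0).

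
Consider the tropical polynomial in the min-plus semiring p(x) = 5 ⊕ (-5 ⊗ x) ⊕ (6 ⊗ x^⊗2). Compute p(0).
p(0) = -5

A tropical monomial a ⊗ x^⊗i evaluates to a + i · x. Evaluating each term at x = 0:
  Term 0 contributes 5 + 0 · 0 = 5
  Term 1 contributes -5 + 1 · 0 = -5
  Term 2 contributes 6 + 2 · 0 = 6
p(0) = ⊕ of these = min[5, -5, 6] = -5.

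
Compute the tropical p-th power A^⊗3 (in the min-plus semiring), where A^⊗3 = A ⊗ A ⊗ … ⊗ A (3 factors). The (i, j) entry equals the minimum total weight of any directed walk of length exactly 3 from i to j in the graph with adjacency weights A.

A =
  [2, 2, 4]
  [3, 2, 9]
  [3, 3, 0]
A^⊗3 =
  [6, 6, 4]
  [7, 6, 7]
  [3, 3, 0]

Each entry (A^⊗3)_ij equals the minimum over all length-3 walks i = v_0 → v_1 → … → v_3 = j of Σ_t A[v_t][v_{t+1}]. For example, for (i, j) = (0, 2) we minimise over 9 possible intermediate vertex sequences; the minimum is 4, attained along the walk 0 → 2 → 2 → 2.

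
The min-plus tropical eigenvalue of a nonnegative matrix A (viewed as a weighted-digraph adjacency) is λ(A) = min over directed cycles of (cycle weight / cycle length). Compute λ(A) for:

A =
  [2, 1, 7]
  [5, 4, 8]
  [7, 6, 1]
λ(A) = 1

Enumerate directed cycles and compute their means (weight / length). Sample:
  cycle 0 → 0: weight = 2, length = 1, mean = 2/1 ≈ 2.000
  cycle 1 → 1: weight = 4, length = 1, mean = 4/1 ≈ 4.000
  cycle 2 → 2: weight = 1, length = 1, mean = 1/1 ≈ 1.000
  cycle 0 → 1 → 0: weight = 6, length = 2, mean = 6/2 ≈ 3.000
  cycle 0 → 2 → 0: weight = 14, length = 2, mean = 14/2 ≈ 7.000
  cycle 1 → 0 → 1: weight = 6, length = 2, mean = 6/2 ≈ 3.000
Minimum mean = 1.000, attained e.g. along the cycle 2 → 2 with weight 1 and length 1. So λ(A) = 1/1 = 1.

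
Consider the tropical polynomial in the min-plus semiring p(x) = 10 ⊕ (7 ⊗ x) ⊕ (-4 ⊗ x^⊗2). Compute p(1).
p(1) = -2

A tropical monomial a ⊗ x^⊗i evaluates to a + i · x. Evaluating each term at x = 1:
  Term 0 contributes 10 + 0 · 1 = 10
  Term 1 contributes 7 + 1 · 1 = 8
  Term 2 contributes -4 + 2 · 1 = -2
p(1) = ⊕ of these = min[10, 8, -2] = -2.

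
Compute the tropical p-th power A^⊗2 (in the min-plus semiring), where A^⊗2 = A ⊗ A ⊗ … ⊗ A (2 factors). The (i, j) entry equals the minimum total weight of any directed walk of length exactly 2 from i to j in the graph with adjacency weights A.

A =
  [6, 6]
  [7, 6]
A^⊗2 =
  [12, 12]
  [13, 12]

Each entry (A^⊗2)_ij equals the minimum over all length-2 walks i = v_0 → v_1 → … → v_2 = j of Σ_t A[v_t][v_{t+1}]. For example, for (i, j) = (0, 1) we minimise over 2 possible intermediate vertex sequences; the minimum is 12, attained along the walk 0 → 0 → 1.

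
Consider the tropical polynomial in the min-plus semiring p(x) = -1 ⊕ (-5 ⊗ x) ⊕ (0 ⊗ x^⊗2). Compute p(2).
p(2) = -3

A tropical monomial a ⊗ x^⊗i evaluates to a + i · x. Evaluating each term at x = 2:
  Term 0 contributes -1 + 0 · 2 = -1
  Term 1 contributes -5 + 1 · 2 = -3
  Term 2 contributes 0 + 2 · 2 = 4
p(2) = ⊕ of these = min[-1, -3, 4] = -3.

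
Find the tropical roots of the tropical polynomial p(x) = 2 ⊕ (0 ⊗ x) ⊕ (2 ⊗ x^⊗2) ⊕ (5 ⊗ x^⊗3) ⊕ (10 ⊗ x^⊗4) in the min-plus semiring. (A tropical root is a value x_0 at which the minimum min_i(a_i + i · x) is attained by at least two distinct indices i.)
Roots: {-5, -3, -2, 2}

Each tropical root is a break point of the lower envelope of the lines y = a_i + i · x (there are 5 lines, with slopes 0, 1, ..., 4). Only the lines that attain the minimum somewhere contribute to roots; other lines are dominated. Here the surviving (envelope) indices are i = 4, i = 3, i = 2, i = 1, i = 0.
Intersections between consecutive envelope lines give the roots: for adjacent envelope indices i < j the intersection is x = (a_i − a_j) / (j − i). Reading off the sorted break points: {-5, -3, -2, 2}.
Verification: at each break x_0, at least two indices attain the minimum of min_i(a_i + i · x_0).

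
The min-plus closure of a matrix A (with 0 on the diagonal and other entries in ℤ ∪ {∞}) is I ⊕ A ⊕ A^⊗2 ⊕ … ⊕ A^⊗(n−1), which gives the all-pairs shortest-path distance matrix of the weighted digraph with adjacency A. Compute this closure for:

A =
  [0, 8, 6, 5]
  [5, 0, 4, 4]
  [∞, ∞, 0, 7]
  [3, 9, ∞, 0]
Closure =
  [0, 8, 6, 5]
  [5, 0, 4, 4]
  [10, 16, 0, 7]
  [3, 9, 9, 0]

This is the Floyd-Warshall all-pairs shortest-path computation. For each intermediate vertex k = 0, 1, …, 3, update dist[i][j] ← min(dist[i][j], dist[i][k] + dist[k][j]). The final matrix gives, for each (i, j), the minimum total weight of any directed path from i to j (possibly empty when i = j).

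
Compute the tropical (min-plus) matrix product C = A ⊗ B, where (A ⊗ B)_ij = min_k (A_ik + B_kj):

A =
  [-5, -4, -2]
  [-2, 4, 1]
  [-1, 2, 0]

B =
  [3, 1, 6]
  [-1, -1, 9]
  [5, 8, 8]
A ⊗ B =
  [-5, -5, 1]
  [1, -1, 4]
  [1, 0, 5]

Apply the min-plus product entry-by-entry:
  C[0][0] = min over k of (A[0][0] + B[0][0] = -5 + 3 = -2, A[0][1] + B[1][0] = -4 + -1 = -5, A[0][2] + B[2][0] = -2 + 5 = 3) = -5 (attained at k = 1)
  C[0][1] = min over k of (A[0][0] + B[0][1] = -5 + 1 = -4, A[0][1] + B[1][1] = -4 + -1 = -5, A[0][2] + B[2][1] = -2 + 8 = 6) = -5 (attained at k = 1)
  C[0][2] = min over k of (A[0][0] + B[0][2] = -5 + 6 = 1, A[0][1] + B[1][2] = -4 + 9 = 5, A[0][2] + B[2][2] = -2 + 8 = 6) = 1 (attained at k = 0)
  C[1][0] = min over k of (A[1][0] + B[0][0] = -2 + 3 = 1, A[1][1] + B[1][0] = 4 + -1 = 3, A[1][2] + B[2][0] = 1 + 5 = 6) = 1 (attained at k = 0)
  C[1][1] = min over k of (A[1][0] + B[0][1] = -2 + 1 = -1, A[1][1] + B[1][1] = 4 + -1 = 3, A[1][2] + B[2][1] = 1 + 8 = 9) = -1 (attained at k = 0)
  C[1][2] = min over k of (A[1][0] + B[0][2] = -2 + 6 = 4, A[1][1] + B[1][2] = 4 + 9 = 13, A[1][2] + B[2][2] = 1 + 8 = 9) = 4 (attained at k = 0)
  C[2][0] = min over k of (A[2][0] + B[0][0] = -1 + 3 = 2, A[2][1] + B[1][0] = 2 + -1 = 1, A[2][2] + B[2][0] = 0 + 5 = 5) = 1 (attained at k = 1)
  C[2][1] = min over k of (A[2][0] + B[0][1] = -1 + 1 = 0, A[2][1] + B[1][1] = 2 + -1 = 1, A[2][2] + B[2][1] = 0 + 8 = 8) = 0 (attained at k = 0)
  C[2][2] = min over k of (A[2][0] + B[0][2] = -1 + 6 = 5, A[2][1] + B[1][2] = 2 + 9 = 11, A[2][2] + B[2][2] = 0 + 8 = 8) = 5 (attained at k = 0)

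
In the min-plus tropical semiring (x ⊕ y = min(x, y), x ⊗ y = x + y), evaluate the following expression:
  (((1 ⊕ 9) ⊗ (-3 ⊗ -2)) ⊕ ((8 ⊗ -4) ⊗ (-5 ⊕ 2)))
(((1 ⊕ 9) ⊗ (-3 ⊗ -2)) ⊕ ((8 ⊗ -4) ⊗ (-5 ⊕ 2))) = -4

Expand innermost to outermost. Recall ⊕ takes the minimum of its arguments and ⊗ takes their sum. Working out the expression (((1 ⊕ 9) ⊗ (-3 ⊗ -2)) ⊕ ((8 ⊗ -4) ⊗ (-5 ⊕ 2))) gives -4.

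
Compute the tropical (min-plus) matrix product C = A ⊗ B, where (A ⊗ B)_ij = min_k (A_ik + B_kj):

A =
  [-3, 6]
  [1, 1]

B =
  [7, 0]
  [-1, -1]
A ⊗ B =
  [4, -3]
  [0, 0]

Apply the min-plus product entry-by-entry:
  C[0][0] = min over k of (A[0][0] + B[0][0] = -3 + 7 = 4, A[0][1] + B[1][0] = 6 + -1 = 5) = 4 (attained at k = 0)
  C[0][1] = min over k of (A[0][0] + B[0][1] = -3 + 0 = -3, A[0][1] + B[1][1] = 6 + -1 = 5) = -3 (attained at k = 0)
  C[1][0] = min over k of (A[1][0] + B[0][0] = 1 + 7 = 8, A[1][1] + B[1][0] = 1 + -1 = 0) = 0 (attained at k = 1)
  C[1][1] = min over k of (A[1][0] + B[0][1] = 1 + 0 = 1, A[1][1] + B[1][1] = 1 + -1 = 0) = 0 (attained at k = 1)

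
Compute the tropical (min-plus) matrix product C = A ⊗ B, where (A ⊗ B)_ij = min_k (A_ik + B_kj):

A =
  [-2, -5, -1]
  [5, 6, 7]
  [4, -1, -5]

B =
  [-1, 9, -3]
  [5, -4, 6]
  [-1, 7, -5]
A ⊗ B =
  [-3, -9, -6]
  [4, 2, 2]
  [-6, -5, -10]

Apply the min-plus product entry-by-entry:
  C[0][0] = min over k of (A[0][0] + B[0][0] = -2 + -1 = -3, A[0][1] + B[1][0] = -5 + 5 = 0, A[0][2] + B[2][0] = -1 + -1 = -2) = -3 (attained at k = 0)
  C[0][1] = min over k of (A[0][0] + B[0][1] = -2 + 9 = 7, A[0][1] + B[1][1] = -5 + -4 = -9, A[0][2] + B[2][1] = -1 + 7 = 6) = -9 (attained at k = 1)
  C[0][2] = min over k of (A[0][0] + B[0][2] = -2 + -3 = -5, A[0][1] + B[1][2] = -5 + 6 = 1, A[0][2] + B[2][2] = -1 + -5 = -6) = -6 (attained at k = 2)
  C[1][0] = min over k of (A[1][0] + B[0][0] = 5 + -1 = 4, A[1][1] + B[1][0] = 6 + 5 = 11, A[1][2] + B[2][0] = 7 + -1 = 6) = 4 (attained at k = 0)
  C[1][1] = min over k of (A[1][0] + B[0][1] = 5 + 9 = 14, A[1][1] + B[1][1] = 6 + -4 = 2, A[1][2] + B[2][1] = 7 + 7 = 14) = 2 (attained at k = 1)
  C[1][2] = min over k of (A[1][0] + B[0][2] = 5 + -3 = 2, A[1][1] + B[1][2] = 6 + 6 = 12, A[1][2] + B[2][2] = 7 + -5 = 2) = 2 (attained at k = 0)
  C[2][0] = min over k of (A[2][0] + B[0][0] = 4 + -1 = 3, A[2][1] + B[1][0] = -1 + 5 = 4, A[2][2] + B[2][0] = -5 + -1 = -6) = -6 (attained at k = 2)
  C[2][1] = min over k of (A[2][0] + B[0][1] = 4 + 9 = 13, A[2][1] + B[1][1] = -1 + -4 = -5, A[2][2] + B[2][1] = -5 + 7 = 2) = -5 (attained at k = 1)
  C[2][2] = min over k of (A[2][0] + B[0][2] = 4 + -3 = 1, A[2][1] + B[1][2] = -1 + 6 = 5, A[2][2] + B[2][2] = -5 + -5 = -10) = -10 (attained at k = 2)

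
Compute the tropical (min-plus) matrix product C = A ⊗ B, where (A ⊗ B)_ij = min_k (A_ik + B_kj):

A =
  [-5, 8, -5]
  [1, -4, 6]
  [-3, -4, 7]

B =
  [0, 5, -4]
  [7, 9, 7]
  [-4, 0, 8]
A ⊗ B =
  [-9, -5, -9]
  [1, 5, -3]
  [-3, 2, -7]

Apply the min-plus product entry-by-entry:
  C[0][0] = min over k of (A[0][0] + B[0][0] = -5 + 0 = -5, A[0][1] + B[1][0] = 8 + 7 = 15, A[0][2] + B[2][0] = -5 + -4 = -9) = -9 (attained at k = 2)
  C[0][1] = min over k of (A[0][0] + B[0][1] = -5 + 5 = 0, A[0][1] + B[1][1] = 8 + 9 = 17, A[0][2] + B[2][1] = -5 + 0 = -5) = -5 (attained at k = 2)
  C[0][2] = min over k of (A[0][0] + B[0][2] = -5 + -4 = -9, A[0][1] + B[1][2] = 8 + 7 = 15, A[0][2] + B[2][2] = -5 + 8 = 3) = -9 (attained at k = 0)
  C[1][0] = min over k of (A[1][0] + B[0][0] = 1 + 0 = 1, A[1][1] + B[1][0] = -4 + 7 = 3, A[1][2] + B[2][0] = 6 + -4 = 2) = 1 (attained at k = 0)
  C[1][1] = min over k of (A[1][0] + B[0][1] = 1 + 5 = 6, A[1][1] + B[1][1] = -4 + 9 = 5, A[1][2] + B[2][1] = 6 + 0 = 6) = 5 (attained at k = 1)
  C[1][2] = min over k of (A[1][0] + B[0][2] = 1 + -4 = -3, A[1][1] + B[1][2] = -4 + 7 = 3, A[1][2] + B[2][2] = 6 + 8 = 14) = -3 (attained at k = 0)
  C[2][0] = min over k of (A[2][0] + B[0][0] = -3 + 0 = -3, A[2][1] + B[1][0] = -4 + 7 = 3, A[2][2] + B[2][0] = 7 + -4 = 3) = -3 (attained at k = 0)
  C[2][1] = min over k of (A[2][0] + B[0][1] = -3 + 5 = 2, A[2][1] + B[1][1] = -4 + 9 = 5, A[2][2] + B[2][1] = 7 + 0 = 7) = 2 (attained at k = 0)
  C[2][2] = min over k of (A[2][0] + B[0][2] = -3 + -4 = -7, A[2][1] + B[1][2] = -4 + 7 = 3, A[2][2] + B[2][2] = 7 + 8 = 15) = -7 (attained at k = 0)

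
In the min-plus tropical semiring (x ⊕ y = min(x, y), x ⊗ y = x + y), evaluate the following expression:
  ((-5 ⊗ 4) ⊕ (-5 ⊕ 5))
((-5 ⊗ 4) ⊕ (-5 ⊕ 5)) = -5

Expand innermost to outermost. Recall ⊕ takes the minimum of its arguments and ⊗ takes their sum. Working out the expression ((-5 ⊗ 4) ⊕ (-5 ⊕ 5)) gives -5.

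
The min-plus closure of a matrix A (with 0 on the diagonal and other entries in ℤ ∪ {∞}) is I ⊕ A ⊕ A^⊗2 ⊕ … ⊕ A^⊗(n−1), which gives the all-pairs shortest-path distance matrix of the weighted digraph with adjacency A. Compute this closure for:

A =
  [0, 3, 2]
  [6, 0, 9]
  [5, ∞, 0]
Closure =
  [0, 3, 2]
  [6, 0, 8]
  [5, 8, 0]

This is the Floyd-Warshall all-pairs shortest-path computation. For each intermediate vertex k = 0, 1, …, 2, update dist[i][j] ← min(dist[i][j], dist[i][k] + dist[k][j]). The final matrix gives, for each (i, j), the minimum total weight of any directed path from i to j (possibly empty when i = j).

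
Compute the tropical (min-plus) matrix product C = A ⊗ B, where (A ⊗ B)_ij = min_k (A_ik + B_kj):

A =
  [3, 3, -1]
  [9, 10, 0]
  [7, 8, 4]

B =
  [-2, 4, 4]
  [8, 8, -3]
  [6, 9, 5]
A ⊗ B =
  [1, 7, 0]
  [6, 9, 5]
  [5, 11, 5]

Apply the min-plus product entry-by-entry:
  C[0][0] = min over k of (A[0][0] + B[0][0] = 3 + -2 = 1, A[0][1] + B[1][0] = 3 + 8 = 11, A[0][2] + B[2][0] = -1 + 6 = 5) = 1 (attained at k = 0)
  C[0][1] = min over k of (A[0][0] + B[0][1] = 3 + 4 = 7, A[0][1] + B[1][1] = 3 + 8 = 11, A[0][2] + B[2][1] = -1 + 9 = 8) = 7 (attained at k = 0)
  C[0][2] = min over k of (A[0][0] + B[0][2] = 3 + 4 = 7, A[0][1] + B[1][2] = 3 + -3 = 0, A[0][2] + B[2][2] = -1 + 5 = 4) = 0 (attained at k = 1)
  C[1][0] = min over k of (A[1][0] + B[0][0] = 9 + -2 = 7, A[1][1] + B[1][0] = 10 + 8 = 18, A[1][2] + B[2][0] = 0 + 6 = 6) = 6 (attained at k = 2)
  C[1][1] = min over k of (A[1][0] + B[0][1] = 9 + 4 = 13, A[1][1] + B[1][1] = 10 + 8 = 18, A[1][2] + B[2][1] = 0 + 9 = 9) = 9 (attained at k = 2)
  C[1][2] = min over k of (A[1][0] + B[0][2] = 9 + 4 = 13, A[1][1] + B[1][2] = 10 + -3 = 7, A[1][2] + B[2][2] = 0 + 5 = 5) = 5 (attained at k = 2)
  C[2][0] = min over k of (A[2][0] + B[0][0] = 7 + -2 = 5, A[2][1] + B[1][0] = 8 + 8 = 16, A[2][2] + B[2][0] = 4 + 6 = 10) = 5 (attained at k = 0)
  C[2][1] = min over k of (A[2][0] + B[0][1] = 7 + 4 = 11, A[2][1] + B[1][1] = 8 + 8 = 16, A[2][2] + B[2][1] = 4 + 9 = 13) = 11 (attained at k = 0)
  C[2][2] = min over k of (A[2][0] + B[0][2] = 7 + 4 = 11, A[2][1] + B[1][2] = 8 + -3 = 5, A[2][2] + B[2][2] = 4 + 5 = 9) = 5 (attained at k = 1)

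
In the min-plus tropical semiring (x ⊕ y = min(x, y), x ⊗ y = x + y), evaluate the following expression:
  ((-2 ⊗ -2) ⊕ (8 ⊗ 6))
((-2 ⊗ -2) ⊕ (8 ⊗ 6)) = -4

Expand innermost to outermost. Recall ⊕ takes the minimum of its arguments and ⊗ takes their sum. Working out the expression ((-2 ⊗ -2) ⊕ (8 ⊗ 6)) gives -4.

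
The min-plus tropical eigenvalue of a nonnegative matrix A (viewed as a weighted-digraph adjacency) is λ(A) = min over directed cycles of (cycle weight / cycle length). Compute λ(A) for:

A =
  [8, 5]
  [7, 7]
λ(A) = 6

Enumerate directed cycles and compute their means (weight / length). Sample:
  cycle 0 → 0: weight = 8, length = 1, mean = 8/1 ≈ 8.000
  cycle 1 → 1: weight = 7, length = 1, mean = 7/1 ≈ 7.000
  cycle 0 → 1 → 0: weight = 12, length = 2, mean = 12/2 ≈ 6.000
  cycle 1 → 0 → 1: weight = 12, length = 2, mean = 12/2 ≈ 6.000
Minimum mean = 6.000, attained e.g. along the cycle 0 → 1 → 0 with weight 12 and length 2. So λ(A) = 12/2 = 6.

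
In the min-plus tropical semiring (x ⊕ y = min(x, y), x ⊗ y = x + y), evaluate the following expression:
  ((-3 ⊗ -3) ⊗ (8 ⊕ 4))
((-3 ⊗ -3) ⊗ (8 ⊕ 4)) = -2

Expand innermost to outermost. Recall ⊕ takes the minimum of its arguments and ⊗ takes their sum. Working out the expression ((-3 ⊗ -3) ⊗ (8 ⊕ 4)) gives -2.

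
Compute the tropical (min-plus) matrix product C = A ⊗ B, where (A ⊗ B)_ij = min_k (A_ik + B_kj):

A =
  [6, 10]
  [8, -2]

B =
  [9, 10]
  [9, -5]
A ⊗ B =
  [15, 5]
  [7, -7]

Apply the min-plus product entry-by-entry:
  C[0][0] = min over k of (A[0][0] + B[0][0] = 6 + 9 = 15, A[0][1] + B[1][0] = 10 + 9 = 19) = 15 (attained at k = 0)
  C[0][1] = min over k of (A[0][0] + B[0][1] = 6 + 10 = 16, A[0][1] + B[1][1] = 10 + -5 = 5) = 5 (attained at k = 1)
  C[1][0] = min over k of (A[1][0] + B[0][0] = 8 + 9 = 17, A[1][1] + B[1][0] = -2 + 9 = 7) = 7 (attained at k = 1)
  C[1][1] = min over k of (A[1][0] + B[0][1] = 8 + 10 = 18, A[1][1] + B[1][1] = -2 + -5 = -7) = -7 (attained at k = 1)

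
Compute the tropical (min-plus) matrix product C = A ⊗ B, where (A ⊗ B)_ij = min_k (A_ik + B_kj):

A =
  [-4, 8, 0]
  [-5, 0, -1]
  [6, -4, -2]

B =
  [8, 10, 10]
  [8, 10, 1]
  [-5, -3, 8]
A ⊗ B =
  [-5, -3, 6]
  [-6, -4, 1]
  [-7, -5, -3]

Apply the min-plus product entry-by-entry:
  C[0][0] = min over k of (A[0][0] + B[0][0] = -4 + 8 = 4, A[0][1] + B[1][0] = 8 + 8 = 16, A[0][2] + B[2][0] = 0 + -5 = -5) = -5 (attained at k = 2)
  C[0][1] = min over k of (A[0][0] + B[0][1] = -4 + 10 = 6, A[0][1] + B[1][1] = 8 + 10 = 18, A[0][2] + B[2][1] = 0 + -3 = -3) = -3 (attained at k = 2)
  C[0][2] = min over k of (A[0][0] + B[0][2] = -4 + 10 = 6, A[0][1] + B[1][2] = 8 + 1 = 9, A[0][2] + B[2][2] = 0 + 8 = 8) = 6 (attained at k = 0)
  C[1][0] = min over k of (A[1][0] + B[0][0] = -5 + 8 = 3, A[1][1] + B[1][0] = 0 + 8 = 8, A[1][2] + B[2][0] = -1 + -5 = -6) = -6 (attained at k = 2)
  C[1][1] = min over k of (A[1][0] + B[0][1] = -5 + 10 = 5, A[1][1] + B[1][1] = 0 + 10 = 10, A[1][2] + B[2][1] = -1 + -3 = -4) = -4 (attained at k = 2)
  C[1][2] = min over k of (A[1][0] + B[0][2] = -5 + 10 = 5, A[1][1] + B[1][2] = 0 + 1 = 1, A[1][2] + B[2][2] = -1 + 8 = 7) = 1 (attained at k = 1)
  C[2][0] = min over k of (A[2][0] + B[0][0] = 6 + 8 = 14, A[2][1] + B[1][0] = -4 + 8 = 4, A[2][2] + B[2][0] = -2 + -5 = -7) = -7 (attained at k = 2)
  C[2][1] = min over k of (A[2][0] + B[0][1] = 6 + 10 = 16, A[2][1] + B[1][1] = -4 + 10 = 6, A[2][2] + B[2][1] = -2 + -3 = -5) = -5 (attained at k = 2)
  C[2][2] = min over k of (A[2][0] + B[0][2] = 6 + 10 = 16, A[2][1] + B[1][2] = -4 + 1 = -3, A[2][2] + B[2][2] = -2 + 8 = 6) = -3 (attained at k = 1)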